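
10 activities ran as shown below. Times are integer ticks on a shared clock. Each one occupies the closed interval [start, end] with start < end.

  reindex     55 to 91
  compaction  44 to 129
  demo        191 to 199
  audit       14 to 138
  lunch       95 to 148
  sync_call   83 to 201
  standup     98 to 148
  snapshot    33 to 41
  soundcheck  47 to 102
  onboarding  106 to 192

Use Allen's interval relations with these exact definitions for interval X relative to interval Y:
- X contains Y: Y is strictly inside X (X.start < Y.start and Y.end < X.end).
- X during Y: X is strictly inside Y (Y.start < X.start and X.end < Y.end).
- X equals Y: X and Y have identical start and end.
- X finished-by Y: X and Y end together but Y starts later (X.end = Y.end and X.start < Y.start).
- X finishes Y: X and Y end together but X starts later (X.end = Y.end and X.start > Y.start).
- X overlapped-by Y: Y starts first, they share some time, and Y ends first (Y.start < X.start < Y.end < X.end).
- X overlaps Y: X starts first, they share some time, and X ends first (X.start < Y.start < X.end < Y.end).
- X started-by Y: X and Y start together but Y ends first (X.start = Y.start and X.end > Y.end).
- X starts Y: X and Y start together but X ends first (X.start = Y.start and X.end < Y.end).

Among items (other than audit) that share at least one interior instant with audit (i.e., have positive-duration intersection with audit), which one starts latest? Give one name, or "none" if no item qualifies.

onboarding

Target audit = [14, 138].
compaction [44, 129] → during → candidate.
demo [191, 199] → after → excluded.
lunch [95, 148] → overlapped-by → candidate.
onboarding [106, 192] → overlapped-by → candidate.
reindex [55, 91] → during → candidate.
snapshot [33, 41] → during → candidate.
soundcheck [47, 102] → during → candidate.
standup [98, 148] → overlapped-by → candidate.
sync_call [83, 201] → overlapped-by → candidate.
Among candidates, latest start is 106 → onboarding.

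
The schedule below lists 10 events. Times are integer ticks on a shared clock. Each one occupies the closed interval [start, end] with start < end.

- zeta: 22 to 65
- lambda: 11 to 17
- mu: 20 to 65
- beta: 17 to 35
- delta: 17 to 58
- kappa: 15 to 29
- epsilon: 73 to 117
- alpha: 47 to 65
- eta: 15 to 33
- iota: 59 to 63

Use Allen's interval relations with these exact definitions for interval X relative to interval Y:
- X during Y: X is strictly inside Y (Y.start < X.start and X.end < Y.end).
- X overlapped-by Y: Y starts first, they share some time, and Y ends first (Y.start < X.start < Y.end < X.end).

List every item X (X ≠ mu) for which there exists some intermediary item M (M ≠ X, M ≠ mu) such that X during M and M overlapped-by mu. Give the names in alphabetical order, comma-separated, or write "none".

Target mu = [20, 65].
Intermediaries M with M overlapped-by mu: none.
Union: none.

none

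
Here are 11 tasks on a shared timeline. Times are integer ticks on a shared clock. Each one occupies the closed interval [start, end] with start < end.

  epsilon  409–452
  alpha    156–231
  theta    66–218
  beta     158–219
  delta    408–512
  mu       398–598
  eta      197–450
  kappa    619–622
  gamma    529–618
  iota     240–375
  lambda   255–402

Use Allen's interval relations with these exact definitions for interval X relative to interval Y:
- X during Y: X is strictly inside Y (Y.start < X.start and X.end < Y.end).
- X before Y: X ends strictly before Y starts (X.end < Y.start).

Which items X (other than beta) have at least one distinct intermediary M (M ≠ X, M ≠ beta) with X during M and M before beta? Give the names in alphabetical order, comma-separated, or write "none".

Target beta = [158, 219].
Intermediaries M with M before beta: none.
Union: none.

none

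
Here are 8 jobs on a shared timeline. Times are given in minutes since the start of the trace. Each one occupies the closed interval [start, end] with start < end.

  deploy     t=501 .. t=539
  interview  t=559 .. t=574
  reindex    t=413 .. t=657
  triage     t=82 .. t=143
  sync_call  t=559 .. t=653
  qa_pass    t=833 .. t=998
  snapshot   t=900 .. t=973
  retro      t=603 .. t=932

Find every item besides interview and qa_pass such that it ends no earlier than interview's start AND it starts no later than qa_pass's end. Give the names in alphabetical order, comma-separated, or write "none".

Conditions: its end is no earlier than interview's start (X.end >= t=559) AND its start is no later than qa_pass's end (X.start <= t=998).
deploy: end t=539 >= t=559? ✗; start t=501 <= t=998? ✓ → no.
reindex: end t=657 >= t=559? ✓; start t=413 <= t=998? ✓ → yes.
retro: end t=932 >= t=559? ✓; start t=603 <= t=998? ✓ → yes.
snapshot: end t=973 >= t=559? ✓; start t=900 <= t=998? ✓ → yes.
sync_call: end t=653 >= t=559? ✓; start t=559 <= t=998? ✓ → yes.
triage: end t=143 >= t=559? ✗; start t=82 <= t=998? ✓ → no.
Result: reindex, retro, snapshot, sync_call.

reindex, retro, snapshot, sync_call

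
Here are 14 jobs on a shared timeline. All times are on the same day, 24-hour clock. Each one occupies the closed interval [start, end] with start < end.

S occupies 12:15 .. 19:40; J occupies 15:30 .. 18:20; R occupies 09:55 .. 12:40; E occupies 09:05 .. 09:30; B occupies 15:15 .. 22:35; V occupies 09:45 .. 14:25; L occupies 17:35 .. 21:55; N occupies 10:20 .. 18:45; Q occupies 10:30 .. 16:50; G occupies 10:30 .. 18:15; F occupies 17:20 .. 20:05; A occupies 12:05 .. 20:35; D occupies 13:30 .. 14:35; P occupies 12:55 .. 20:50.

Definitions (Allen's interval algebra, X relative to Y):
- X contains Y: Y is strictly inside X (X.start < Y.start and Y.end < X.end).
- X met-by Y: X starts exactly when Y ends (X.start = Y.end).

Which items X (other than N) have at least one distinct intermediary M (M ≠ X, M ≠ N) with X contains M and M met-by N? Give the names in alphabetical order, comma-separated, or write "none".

none

Target N = [10:20, 18:45].
Intermediaries M with M met-by N: none.
Union: none.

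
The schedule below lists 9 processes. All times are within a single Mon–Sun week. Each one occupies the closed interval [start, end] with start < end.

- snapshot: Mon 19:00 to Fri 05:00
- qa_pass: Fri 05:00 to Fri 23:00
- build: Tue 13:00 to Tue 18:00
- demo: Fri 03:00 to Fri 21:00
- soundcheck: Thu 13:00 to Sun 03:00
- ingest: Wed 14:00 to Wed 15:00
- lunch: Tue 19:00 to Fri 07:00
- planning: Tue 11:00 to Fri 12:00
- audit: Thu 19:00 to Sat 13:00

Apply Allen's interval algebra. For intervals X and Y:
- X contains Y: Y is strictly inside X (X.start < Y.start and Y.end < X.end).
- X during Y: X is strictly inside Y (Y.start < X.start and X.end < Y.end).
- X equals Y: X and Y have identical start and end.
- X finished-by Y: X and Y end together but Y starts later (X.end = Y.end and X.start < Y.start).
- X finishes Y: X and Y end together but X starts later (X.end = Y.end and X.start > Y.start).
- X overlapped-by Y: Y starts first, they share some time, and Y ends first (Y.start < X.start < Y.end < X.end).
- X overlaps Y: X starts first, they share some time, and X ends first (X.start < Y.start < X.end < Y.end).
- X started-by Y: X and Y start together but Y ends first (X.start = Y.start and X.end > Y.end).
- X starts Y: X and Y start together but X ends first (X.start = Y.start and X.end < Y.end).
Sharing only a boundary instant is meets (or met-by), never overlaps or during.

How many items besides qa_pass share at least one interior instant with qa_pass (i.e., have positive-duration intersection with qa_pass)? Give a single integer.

Target qa_pass = [Fri 05:00, Fri 23:00].
audit [Thu 19:00, Sat 13:00] → contains → counts.
build [Tue 13:00, Tue 18:00] → before → no.
demo [Fri 03:00, Fri 21:00] → overlaps → counts.
ingest [Wed 14:00, Wed 15:00] → before → no.
lunch [Tue 19:00, Fri 07:00] → overlaps → counts.
planning [Tue 11:00, Fri 12:00] → overlaps → counts.
snapshot [Mon 19:00, Fri 05:00] → meets → no.
soundcheck [Thu 13:00, Sun 03:00] → contains → counts.
Total: 5.

5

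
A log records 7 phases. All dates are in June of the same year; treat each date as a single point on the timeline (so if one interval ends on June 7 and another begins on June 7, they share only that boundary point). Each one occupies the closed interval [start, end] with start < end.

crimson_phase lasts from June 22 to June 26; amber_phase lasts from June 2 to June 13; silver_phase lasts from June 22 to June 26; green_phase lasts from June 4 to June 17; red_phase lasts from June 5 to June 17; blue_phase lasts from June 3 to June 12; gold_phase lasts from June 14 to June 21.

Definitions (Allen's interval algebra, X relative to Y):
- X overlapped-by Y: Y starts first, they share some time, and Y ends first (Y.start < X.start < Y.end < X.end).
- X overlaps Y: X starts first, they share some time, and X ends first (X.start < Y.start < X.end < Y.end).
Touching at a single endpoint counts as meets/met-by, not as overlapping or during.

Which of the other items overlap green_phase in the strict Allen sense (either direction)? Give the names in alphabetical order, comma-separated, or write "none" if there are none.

Target green_phase = [June 4, June 17].
amber_phase [June 2, June 13] → overlaps → yes.
blue_phase [June 3, June 12] → overlaps → yes.
crimson_phase [June 22, June 26] → after → no.
gold_phase [June 14, June 21] → overlapped-by → yes.
red_phase [June 5, June 17] → finishes → no.
silver_phase [June 22, June 26] → after → no.
Result: amber_phase, blue_phase, gold_phase.

amber_phase, blue_phase, gold_phase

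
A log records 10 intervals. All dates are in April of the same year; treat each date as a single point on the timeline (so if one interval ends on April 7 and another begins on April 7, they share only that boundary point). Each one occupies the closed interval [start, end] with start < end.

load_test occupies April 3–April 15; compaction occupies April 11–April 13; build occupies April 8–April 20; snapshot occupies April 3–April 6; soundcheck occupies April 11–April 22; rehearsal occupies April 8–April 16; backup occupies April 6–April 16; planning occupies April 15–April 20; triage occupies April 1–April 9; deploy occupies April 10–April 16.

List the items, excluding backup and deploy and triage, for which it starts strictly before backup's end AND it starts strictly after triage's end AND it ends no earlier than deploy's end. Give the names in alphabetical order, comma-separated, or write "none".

Conditions: its start is strictly before backup's end (X.start < April 16) AND its start is strictly after triage's end (X.start > April 9) AND its end is no earlier than deploy's end (X.end >= April 16).
build: start April 8 < April 16? ✓; start April 8 > April 9? ✗; end April 20 >= April 16? ✓ → no.
compaction: start April 11 < April 16? ✓; start April 11 > April 9? ✓; end April 13 >= April 16? ✗ → no.
load_test: start April 3 < April 16? ✓; start April 3 > April 9? ✗; end April 15 >= April 16? ✗ → no.
planning: start April 15 < April 16? ✓; start April 15 > April 9? ✓; end April 20 >= April 16? ✓ → yes.
rehearsal: start April 8 < April 16? ✓; start April 8 > April 9? ✗; end April 16 >= April 16? ✓ → no.
snapshot: start April 3 < April 16? ✓; start April 3 > April 9? ✗; end April 6 >= April 16? ✗ → no.
soundcheck: start April 11 < April 16? ✓; start April 11 > April 9? ✓; end April 22 >= April 16? ✓ → yes.
Result: planning, soundcheck.

planning, soundcheck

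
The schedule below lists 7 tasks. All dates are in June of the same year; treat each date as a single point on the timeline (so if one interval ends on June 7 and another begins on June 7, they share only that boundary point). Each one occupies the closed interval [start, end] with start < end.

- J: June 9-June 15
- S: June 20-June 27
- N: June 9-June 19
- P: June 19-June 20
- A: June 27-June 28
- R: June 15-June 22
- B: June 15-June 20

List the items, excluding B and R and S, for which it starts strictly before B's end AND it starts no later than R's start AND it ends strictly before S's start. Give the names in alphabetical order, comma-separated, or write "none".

Conditions: its start is strictly before B's end (X.start < June 20) AND its start is no later than R's start (X.start <= June 15) AND its end is strictly before S's start (X.end < June 20).
A: start June 27 < June 20? ✗; start June 27 <= June 15? ✗; end June 28 < June 20? ✗ → no.
J: start June 9 < June 20? ✓; start June 9 <= June 15? ✓; end June 15 < June 20? ✓ → yes.
N: start June 9 < June 20? ✓; start June 9 <= June 15? ✓; end June 19 < June 20? ✓ → yes.
P: start June 19 < June 20? ✓; start June 19 <= June 15? ✗; end June 20 < June 20? ✗ → no.
Result: J, N.

J, N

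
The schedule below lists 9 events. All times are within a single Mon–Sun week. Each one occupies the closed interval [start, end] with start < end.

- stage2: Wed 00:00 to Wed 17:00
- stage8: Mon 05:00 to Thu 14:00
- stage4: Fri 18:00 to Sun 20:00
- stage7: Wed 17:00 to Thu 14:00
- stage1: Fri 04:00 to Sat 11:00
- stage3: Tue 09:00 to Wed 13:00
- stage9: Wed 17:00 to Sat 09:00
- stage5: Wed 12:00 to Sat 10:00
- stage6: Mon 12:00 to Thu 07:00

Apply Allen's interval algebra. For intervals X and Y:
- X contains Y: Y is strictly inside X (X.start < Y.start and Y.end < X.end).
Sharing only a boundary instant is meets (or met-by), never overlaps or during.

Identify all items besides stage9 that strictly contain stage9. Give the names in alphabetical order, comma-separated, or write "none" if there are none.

stage5

Target stage9 = [Wed 17:00, Sat 09:00].
stage1 [Fri 04:00, Sat 11:00] → overlapped-by → no.
stage2 [Wed 00:00, Wed 17:00] → meets → no.
stage3 [Tue 09:00, Wed 13:00] → before → no.
stage4 [Fri 18:00, Sun 20:00] → overlapped-by → no.
stage5 [Wed 12:00, Sat 10:00] → contains → yes.
stage6 [Mon 12:00, Thu 07:00] → overlaps → no.
stage7 [Wed 17:00, Thu 14:00] → starts → no.
stage8 [Mon 05:00, Thu 14:00] → overlaps → no.
Result: stage5.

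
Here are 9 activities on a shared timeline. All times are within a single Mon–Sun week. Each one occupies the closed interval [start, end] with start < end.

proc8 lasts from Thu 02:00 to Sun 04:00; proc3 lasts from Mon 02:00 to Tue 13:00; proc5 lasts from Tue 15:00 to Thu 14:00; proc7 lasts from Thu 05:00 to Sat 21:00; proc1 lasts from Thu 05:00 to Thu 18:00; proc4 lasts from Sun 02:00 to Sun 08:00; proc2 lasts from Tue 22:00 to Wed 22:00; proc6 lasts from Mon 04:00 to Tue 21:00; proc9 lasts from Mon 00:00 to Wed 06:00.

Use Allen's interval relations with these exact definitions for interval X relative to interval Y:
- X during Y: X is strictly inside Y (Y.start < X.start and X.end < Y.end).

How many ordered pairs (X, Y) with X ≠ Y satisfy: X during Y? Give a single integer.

5

Checking all 72 ordered pairs for relation 'during'; matching pairs in alphabetical order:
(proc1, proc8): proc1 during proc8 ✓
(proc2, proc5): proc2 during proc5 ✓
(proc3, proc9): proc3 during proc9 ✓
(proc6, proc9): proc6 during proc9 ✓
(proc7, proc8): proc7 during proc8 ✓
Count: 5.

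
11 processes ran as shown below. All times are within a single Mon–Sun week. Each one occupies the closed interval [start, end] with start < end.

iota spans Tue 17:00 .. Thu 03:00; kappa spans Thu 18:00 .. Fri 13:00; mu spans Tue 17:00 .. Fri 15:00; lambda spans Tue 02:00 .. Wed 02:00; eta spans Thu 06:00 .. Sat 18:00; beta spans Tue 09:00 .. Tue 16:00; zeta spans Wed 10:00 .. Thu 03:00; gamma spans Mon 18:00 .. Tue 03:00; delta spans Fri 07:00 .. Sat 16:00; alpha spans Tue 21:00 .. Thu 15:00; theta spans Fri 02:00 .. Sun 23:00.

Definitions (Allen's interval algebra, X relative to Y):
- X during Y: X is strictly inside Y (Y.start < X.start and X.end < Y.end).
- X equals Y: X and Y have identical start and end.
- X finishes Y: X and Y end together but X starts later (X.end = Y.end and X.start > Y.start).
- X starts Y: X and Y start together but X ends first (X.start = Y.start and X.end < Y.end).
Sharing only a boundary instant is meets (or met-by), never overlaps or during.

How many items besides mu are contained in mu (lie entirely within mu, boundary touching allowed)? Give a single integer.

4

Target mu = [Tue 17:00, Fri 15:00].
alpha [Tue 21:00, Thu 15:00] → during → counts.
beta [Tue 09:00, Tue 16:00] → before → no.
delta [Fri 07:00, Sat 16:00] → overlapped-by → no.
eta [Thu 06:00, Sat 18:00] → overlapped-by → no.
gamma [Mon 18:00, Tue 03:00] → before → no.
iota [Tue 17:00, Thu 03:00] → starts → counts.
kappa [Thu 18:00, Fri 13:00] → during → counts.
lambda [Tue 02:00, Wed 02:00] → overlaps → no.
theta [Fri 02:00, Sun 23:00] → overlapped-by → no.
zeta [Wed 10:00, Thu 03:00] → during → counts.
Total: 4.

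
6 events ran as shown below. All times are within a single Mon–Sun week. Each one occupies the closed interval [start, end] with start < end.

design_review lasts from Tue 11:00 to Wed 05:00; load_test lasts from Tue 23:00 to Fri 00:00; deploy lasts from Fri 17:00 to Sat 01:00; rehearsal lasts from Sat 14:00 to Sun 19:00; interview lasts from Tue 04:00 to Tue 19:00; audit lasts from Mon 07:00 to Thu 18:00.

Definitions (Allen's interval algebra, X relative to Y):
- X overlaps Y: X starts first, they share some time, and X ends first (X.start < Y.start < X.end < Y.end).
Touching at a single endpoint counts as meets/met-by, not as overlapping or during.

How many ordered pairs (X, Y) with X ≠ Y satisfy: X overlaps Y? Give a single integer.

Checking all 30 ordered pairs for relation 'overlaps'; matching pairs in alphabetical order:
(audit, load_test): audit overlaps load_test ✓
(design_review, load_test): design_review overlaps load_test ✓
(interview, design_review): interview overlaps design_review ✓
Count: 3.

3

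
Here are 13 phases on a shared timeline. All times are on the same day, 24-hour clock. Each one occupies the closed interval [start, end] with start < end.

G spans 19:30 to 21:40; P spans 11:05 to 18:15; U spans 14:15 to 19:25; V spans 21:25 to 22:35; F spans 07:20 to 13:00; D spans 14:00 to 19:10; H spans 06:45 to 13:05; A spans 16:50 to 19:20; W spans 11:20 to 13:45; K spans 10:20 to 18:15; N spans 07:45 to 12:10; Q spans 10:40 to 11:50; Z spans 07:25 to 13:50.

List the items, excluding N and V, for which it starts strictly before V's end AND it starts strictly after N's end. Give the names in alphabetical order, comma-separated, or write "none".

Conditions: its start is strictly before V's end (X.start < 22:35) AND its start is strictly after N's end (X.start > 12:10).
A: start 16:50 < 22:35? ✓; start 16:50 > 12:10? ✓ → yes.
D: start 14:00 < 22:35? ✓; start 14:00 > 12:10? ✓ → yes.
F: start 07:20 < 22:35? ✓; start 07:20 > 12:10? ✗ → no.
G: start 19:30 < 22:35? ✓; start 19:30 > 12:10? ✓ → yes.
H: start 06:45 < 22:35? ✓; start 06:45 > 12:10? ✗ → no.
K: start 10:20 < 22:35? ✓; start 10:20 > 12:10? ✗ → no.
P: start 11:05 < 22:35? ✓; start 11:05 > 12:10? ✗ → no.
Q: start 10:40 < 22:35? ✓; start 10:40 > 12:10? ✗ → no.
U: start 14:15 < 22:35? ✓; start 14:15 > 12:10? ✓ → yes.
W: start 11:20 < 22:35? ✓; start 11:20 > 12:10? ✗ → no.
Z: start 07:25 < 22:35? ✓; start 07:25 > 12:10? ✗ → no.
Result: A, D, G, U.

A, D, G, U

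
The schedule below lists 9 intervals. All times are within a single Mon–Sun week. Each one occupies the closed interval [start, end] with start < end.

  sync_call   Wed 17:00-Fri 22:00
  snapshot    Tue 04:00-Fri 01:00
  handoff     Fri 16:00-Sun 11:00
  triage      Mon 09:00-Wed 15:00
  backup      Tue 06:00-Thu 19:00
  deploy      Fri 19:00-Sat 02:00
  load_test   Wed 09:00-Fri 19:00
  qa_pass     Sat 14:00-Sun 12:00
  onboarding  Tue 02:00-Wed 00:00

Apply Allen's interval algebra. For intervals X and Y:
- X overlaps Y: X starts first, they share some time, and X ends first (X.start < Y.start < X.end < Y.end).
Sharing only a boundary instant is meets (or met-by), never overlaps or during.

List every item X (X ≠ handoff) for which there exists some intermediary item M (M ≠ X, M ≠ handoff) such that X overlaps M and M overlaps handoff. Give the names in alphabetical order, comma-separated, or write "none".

Target handoff = [Fri 16:00, Sun 11:00].
Intermediaries M with M overlaps handoff: load_test, sync_call.
Via load_test — items with X overlaps load_test: backup, snapshot, triage.
Via sync_call — items with X overlaps sync_call: backup, load_test, snapshot.
Union: backup, load_test, snapshot, triage.

backup, load_test, snapshot, triage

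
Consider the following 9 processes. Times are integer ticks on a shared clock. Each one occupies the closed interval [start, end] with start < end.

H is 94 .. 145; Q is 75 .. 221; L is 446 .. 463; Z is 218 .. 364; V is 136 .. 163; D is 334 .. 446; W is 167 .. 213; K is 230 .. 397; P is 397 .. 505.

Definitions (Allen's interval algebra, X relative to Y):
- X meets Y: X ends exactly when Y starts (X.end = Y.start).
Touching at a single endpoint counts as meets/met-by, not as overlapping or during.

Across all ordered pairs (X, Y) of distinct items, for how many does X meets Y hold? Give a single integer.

Checking all 72 ordered pairs for relation 'meets'; matching pairs in alphabetical order:
(D, L): D meets L ✓
(K, P): K meets P ✓
Count: 2.

2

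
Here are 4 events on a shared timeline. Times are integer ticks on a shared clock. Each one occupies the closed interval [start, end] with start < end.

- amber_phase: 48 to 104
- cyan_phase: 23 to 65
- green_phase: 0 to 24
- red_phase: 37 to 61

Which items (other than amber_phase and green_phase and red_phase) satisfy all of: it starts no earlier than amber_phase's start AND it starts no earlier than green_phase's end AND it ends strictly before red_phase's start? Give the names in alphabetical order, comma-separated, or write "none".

none

Conditions: its start is no earlier than amber_phase's start (X.start >= 48) AND its start is no earlier than green_phase's end (X.start >= 24) AND its end is strictly before red_phase's start (X.end < 37).
cyan_phase: start 23 >= 48? ✗; start 23 >= 24? ✗; end 65 < 37? ✗ → no.
Result: none.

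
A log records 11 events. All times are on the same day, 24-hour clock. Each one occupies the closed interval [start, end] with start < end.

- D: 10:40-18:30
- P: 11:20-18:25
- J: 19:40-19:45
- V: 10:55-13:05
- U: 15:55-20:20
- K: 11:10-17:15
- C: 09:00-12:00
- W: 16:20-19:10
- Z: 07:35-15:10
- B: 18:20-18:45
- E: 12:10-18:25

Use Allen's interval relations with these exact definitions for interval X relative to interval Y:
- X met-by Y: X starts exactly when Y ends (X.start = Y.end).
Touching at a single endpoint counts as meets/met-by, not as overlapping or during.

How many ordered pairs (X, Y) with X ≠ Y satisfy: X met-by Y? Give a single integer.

Checking all 110 ordered pairs for relation 'met-by'; matching pairs in alphabetical order:
No pair satisfies it.
Count: 0.

0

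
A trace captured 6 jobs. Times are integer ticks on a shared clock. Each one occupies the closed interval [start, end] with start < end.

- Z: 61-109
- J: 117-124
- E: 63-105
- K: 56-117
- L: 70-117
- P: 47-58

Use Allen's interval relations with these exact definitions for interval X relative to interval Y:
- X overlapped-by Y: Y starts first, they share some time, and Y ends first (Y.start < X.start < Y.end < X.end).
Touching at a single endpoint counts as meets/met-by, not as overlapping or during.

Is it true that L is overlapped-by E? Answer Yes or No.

L = [70, 117], E = [63, 105].
Actual relation of L to E: overlapped-by.
Asked whether 'overlapped-by' holds → Yes.

Yes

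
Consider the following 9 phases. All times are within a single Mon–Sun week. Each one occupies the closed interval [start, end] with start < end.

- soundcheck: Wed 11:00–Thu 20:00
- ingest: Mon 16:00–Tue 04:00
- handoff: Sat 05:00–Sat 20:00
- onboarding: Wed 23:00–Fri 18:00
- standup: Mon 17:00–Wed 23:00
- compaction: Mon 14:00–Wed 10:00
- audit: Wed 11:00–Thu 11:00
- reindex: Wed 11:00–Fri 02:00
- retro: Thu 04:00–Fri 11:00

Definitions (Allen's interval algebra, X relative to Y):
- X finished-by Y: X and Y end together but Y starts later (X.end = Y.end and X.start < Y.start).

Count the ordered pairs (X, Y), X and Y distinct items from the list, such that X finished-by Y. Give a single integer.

Checking all 72 ordered pairs for relation 'finished-by'; matching pairs in alphabetical order:
No pair satisfies it.
Count: 0.

0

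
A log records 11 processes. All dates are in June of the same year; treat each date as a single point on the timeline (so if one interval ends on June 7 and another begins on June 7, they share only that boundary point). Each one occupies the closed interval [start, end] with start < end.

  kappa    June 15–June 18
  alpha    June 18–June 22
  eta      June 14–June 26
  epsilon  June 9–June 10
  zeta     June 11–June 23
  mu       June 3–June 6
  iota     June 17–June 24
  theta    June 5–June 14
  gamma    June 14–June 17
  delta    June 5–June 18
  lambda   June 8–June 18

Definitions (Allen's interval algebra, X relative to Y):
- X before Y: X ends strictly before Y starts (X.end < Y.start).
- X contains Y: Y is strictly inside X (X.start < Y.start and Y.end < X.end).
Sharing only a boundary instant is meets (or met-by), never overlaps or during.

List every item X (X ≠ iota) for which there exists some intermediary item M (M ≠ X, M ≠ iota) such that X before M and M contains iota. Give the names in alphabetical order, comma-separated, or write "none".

epsilon, mu

Target iota = [June 17, June 24].
Intermediaries M with M contains iota: eta.
Via eta — items with X before eta: epsilon, mu.
Union: epsilon, mu.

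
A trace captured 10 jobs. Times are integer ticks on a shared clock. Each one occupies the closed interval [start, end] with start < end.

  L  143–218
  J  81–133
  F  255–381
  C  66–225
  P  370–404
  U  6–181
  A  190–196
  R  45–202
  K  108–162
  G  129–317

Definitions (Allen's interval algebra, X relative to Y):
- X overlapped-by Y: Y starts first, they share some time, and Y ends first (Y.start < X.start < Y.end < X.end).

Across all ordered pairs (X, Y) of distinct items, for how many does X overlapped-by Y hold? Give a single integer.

Checking all 90 ordered pairs for relation 'overlapped-by'; matching pairs in alphabetical order:
(C, R): C overlapped-by R ✓
(C, U): C overlapped-by U ✓
(F, G): F overlapped-by G ✓
(G, C): G overlapped-by C ✓
(G, J): G overlapped-by J ✓
(G, K): G overlapped-by K ✓
(G, R): G overlapped-by R ✓
(G, U): G overlapped-by U ✓
(K, J): K overlapped-by J ✓
(L, K): L overlapped-by K ✓
(L, R): L overlapped-by R ✓
(L, U): L overlapped-by U ✓
(P, F): P overlapped-by F ✓
(R, U): R overlapped-by U ✓
Count: 14.

14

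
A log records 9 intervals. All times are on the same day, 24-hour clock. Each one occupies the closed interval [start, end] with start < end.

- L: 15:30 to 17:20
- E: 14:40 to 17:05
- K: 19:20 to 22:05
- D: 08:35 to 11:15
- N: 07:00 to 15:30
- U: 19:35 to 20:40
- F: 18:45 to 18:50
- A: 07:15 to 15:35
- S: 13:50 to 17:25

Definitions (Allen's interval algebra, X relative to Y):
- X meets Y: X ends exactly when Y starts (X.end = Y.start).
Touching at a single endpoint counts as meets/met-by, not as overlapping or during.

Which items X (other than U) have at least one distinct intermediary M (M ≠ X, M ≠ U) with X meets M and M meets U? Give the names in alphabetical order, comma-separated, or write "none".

Target U = [19:35, 20:40].
Intermediaries M with M meets U: none.
Union: none.

none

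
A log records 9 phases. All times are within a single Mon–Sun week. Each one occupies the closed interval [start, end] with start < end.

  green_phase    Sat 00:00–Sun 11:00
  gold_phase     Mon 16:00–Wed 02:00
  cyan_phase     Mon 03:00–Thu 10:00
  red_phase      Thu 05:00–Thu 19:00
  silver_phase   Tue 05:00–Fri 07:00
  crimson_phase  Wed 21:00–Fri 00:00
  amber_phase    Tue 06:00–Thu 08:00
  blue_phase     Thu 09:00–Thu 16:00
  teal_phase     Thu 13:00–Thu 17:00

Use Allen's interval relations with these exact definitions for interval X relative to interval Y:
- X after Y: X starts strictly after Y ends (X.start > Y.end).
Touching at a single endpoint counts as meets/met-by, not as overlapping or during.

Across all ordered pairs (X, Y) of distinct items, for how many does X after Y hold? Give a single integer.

15

Checking all 72 ordered pairs for relation 'after'; matching pairs in alphabetical order:
(blue_phase, amber_phase): blue_phase after amber_phase ✓
(blue_phase, gold_phase): blue_phase after gold_phase ✓
(crimson_phase, gold_phase): crimson_phase after gold_phase ✓
(green_phase, amber_phase): green_phase after amber_phase ✓
(green_phase, blue_phase): green_phase after blue_phase ✓
(green_phase, crimson_phase): green_phase after crimson_phase ✓
(green_phase, cyan_phase): green_phase after cyan_phase ✓
(green_phase, gold_phase): green_phase after gold_phase ✓
(green_phase, red_phase): green_phase after red_phase ✓
(green_phase, silver_phase): green_phase after silver_phase ✓
(green_phase, teal_phase): green_phase after teal_phase ✓
(red_phase, gold_phase): red_phase after gold_phase ✓
(teal_phase, amber_phase): teal_phase after amber_phase ✓
(teal_phase, cyan_phase): teal_phase after cyan_phase ✓
(teal_phase, gold_phase): teal_phase after gold_phase ✓
Count: 15.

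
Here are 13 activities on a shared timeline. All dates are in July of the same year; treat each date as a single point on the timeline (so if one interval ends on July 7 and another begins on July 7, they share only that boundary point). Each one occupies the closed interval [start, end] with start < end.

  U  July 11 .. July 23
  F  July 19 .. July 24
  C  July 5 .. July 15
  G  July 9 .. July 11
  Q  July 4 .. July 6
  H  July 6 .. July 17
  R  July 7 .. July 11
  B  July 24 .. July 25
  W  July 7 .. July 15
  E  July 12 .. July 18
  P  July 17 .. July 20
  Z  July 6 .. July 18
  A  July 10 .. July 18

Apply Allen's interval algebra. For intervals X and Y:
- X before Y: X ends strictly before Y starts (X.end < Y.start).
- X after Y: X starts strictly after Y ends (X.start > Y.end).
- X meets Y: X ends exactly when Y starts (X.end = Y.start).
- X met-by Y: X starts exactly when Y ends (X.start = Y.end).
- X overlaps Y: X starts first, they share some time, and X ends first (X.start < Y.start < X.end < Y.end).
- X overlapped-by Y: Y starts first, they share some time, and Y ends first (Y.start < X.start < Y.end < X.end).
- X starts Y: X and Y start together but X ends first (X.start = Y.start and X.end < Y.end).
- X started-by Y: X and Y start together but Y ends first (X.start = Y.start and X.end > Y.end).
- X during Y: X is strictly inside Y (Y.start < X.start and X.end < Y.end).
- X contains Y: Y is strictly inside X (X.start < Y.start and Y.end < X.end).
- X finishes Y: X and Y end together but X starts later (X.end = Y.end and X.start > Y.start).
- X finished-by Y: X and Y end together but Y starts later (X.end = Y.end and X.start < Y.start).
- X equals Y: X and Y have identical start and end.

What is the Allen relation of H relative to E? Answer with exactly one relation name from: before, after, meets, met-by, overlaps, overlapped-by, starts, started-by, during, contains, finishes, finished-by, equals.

overlaps

H = [July 6, July 17]; E = [July 12, July 18].
Compare endpoints: H.start < E.start, H.start < E.end, H.end > E.start, H.end < E.end.
That pattern is 'overlaps'.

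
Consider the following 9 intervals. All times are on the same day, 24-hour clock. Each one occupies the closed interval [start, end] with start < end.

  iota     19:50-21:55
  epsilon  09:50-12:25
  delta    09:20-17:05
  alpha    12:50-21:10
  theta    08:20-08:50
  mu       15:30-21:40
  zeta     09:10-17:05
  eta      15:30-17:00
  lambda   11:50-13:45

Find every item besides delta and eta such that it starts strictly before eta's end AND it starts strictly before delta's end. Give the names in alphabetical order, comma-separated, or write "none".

Conditions: its start is strictly before eta's end (X.start < 17:00) AND its start is strictly before delta's end (X.start < 17:05).
alpha: start 12:50 < 17:00? ✓; start 12:50 < 17:05? ✓ → yes.
epsilon: start 09:50 < 17:00? ✓; start 09:50 < 17:05? ✓ → yes.
iota: start 19:50 < 17:00? ✗; start 19:50 < 17:05? ✗ → no.
lambda: start 11:50 < 17:00? ✓; start 11:50 < 17:05? ✓ → yes.
mu: start 15:30 < 17:00? ✓; start 15:30 < 17:05? ✓ → yes.
theta: start 08:20 < 17:00? ✓; start 08:20 < 17:05? ✓ → yes.
zeta: start 09:10 < 17:00? ✓; start 09:10 < 17:05? ✓ → yes.
Result: alpha, epsilon, lambda, mu, theta, zeta.

alpha, epsilon, lambda, mu, theta, zeta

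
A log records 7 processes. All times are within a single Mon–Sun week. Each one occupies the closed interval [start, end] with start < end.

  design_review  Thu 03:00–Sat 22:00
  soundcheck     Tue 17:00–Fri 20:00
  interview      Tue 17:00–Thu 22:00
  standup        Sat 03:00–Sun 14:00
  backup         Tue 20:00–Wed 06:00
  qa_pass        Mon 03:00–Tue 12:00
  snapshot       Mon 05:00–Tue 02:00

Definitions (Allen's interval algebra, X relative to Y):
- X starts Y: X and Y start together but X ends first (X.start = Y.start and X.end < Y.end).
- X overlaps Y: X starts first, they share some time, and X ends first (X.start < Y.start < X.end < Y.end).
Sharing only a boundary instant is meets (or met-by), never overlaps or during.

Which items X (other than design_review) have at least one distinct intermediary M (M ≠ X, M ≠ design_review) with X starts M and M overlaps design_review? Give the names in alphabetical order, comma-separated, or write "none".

interview

Target design_review = [Thu 03:00, Sat 22:00].
Intermediaries M with M overlaps design_review: interview, soundcheck.
Via interview — items with X starts interview: none.
Via soundcheck — items with X starts soundcheck: interview.
Union: interview.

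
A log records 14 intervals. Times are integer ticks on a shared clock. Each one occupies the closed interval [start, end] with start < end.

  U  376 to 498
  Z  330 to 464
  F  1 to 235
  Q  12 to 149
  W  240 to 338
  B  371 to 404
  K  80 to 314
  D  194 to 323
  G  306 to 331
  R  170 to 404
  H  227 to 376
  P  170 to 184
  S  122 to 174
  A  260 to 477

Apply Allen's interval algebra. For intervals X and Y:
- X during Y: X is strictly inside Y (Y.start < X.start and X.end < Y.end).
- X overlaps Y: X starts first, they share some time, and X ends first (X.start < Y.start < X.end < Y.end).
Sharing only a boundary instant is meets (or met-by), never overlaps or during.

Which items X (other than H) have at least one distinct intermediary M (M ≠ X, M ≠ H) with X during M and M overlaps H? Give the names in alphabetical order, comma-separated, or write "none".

Target H = [227, 376].
Intermediaries M with M overlaps H: D, F, K.
Via D — items with X during D: none.
Via F — items with X during F: P, Q, S.
Via K — items with X during K: P, S.
Union: P, Q, S.

P, Q, S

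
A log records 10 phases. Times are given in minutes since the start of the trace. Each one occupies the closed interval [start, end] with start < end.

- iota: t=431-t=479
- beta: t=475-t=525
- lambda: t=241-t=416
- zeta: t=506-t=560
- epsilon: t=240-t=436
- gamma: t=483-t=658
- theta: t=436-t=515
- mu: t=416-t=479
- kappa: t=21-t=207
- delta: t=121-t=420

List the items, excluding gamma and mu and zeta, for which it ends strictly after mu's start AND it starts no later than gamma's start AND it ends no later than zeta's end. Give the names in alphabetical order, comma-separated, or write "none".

Conditions: its end is strictly after mu's start (X.end > t=416) AND its start is no later than gamma's start (X.start <= t=483) AND its end is no later than zeta's end (X.end <= t=560).
beta: end t=525 > t=416? ✓; start t=475 <= t=483? ✓; end t=525 <= t=560? ✓ → yes.
delta: end t=420 > t=416? ✓; start t=121 <= t=483? ✓; end t=420 <= t=560? ✓ → yes.
epsilon: end t=436 > t=416? ✓; start t=240 <= t=483? ✓; end t=436 <= t=560? ✓ → yes.
iota: end t=479 > t=416? ✓; start t=431 <= t=483? ✓; end t=479 <= t=560? ✓ → yes.
kappa: end t=207 > t=416? ✗; start t=21 <= t=483? ✓; end t=207 <= t=560? ✓ → no.
lambda: end t=416 > t=416? ✗; start t=241 <= t=483? ✓; end t=416 <= t=560? ✓ → no.
theta: end t=515 > t=416? ✓; start t=436 <= t=483? ✓; end t=515 <= t=560? ✓ → yes.
Result: beta, delta, epsilon, iota, theta.

beta, delta, epsilon, iota, theta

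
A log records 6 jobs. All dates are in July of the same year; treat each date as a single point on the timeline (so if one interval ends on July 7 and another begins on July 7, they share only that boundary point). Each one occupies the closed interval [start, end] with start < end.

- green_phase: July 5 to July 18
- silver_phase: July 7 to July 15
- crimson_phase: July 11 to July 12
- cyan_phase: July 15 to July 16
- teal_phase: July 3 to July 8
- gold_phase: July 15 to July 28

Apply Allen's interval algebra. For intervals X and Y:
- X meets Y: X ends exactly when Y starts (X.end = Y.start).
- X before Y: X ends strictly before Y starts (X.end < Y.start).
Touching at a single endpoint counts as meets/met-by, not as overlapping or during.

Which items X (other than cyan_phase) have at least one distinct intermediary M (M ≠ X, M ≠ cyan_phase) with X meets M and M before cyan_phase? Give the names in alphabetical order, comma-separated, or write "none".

none

Target cyan_phase = [July 15, July 16].
Intermediaries M with M before cyan_phase: crimson_phase, teal_phase.
Via crimson_phase — items with X meets crimson_phase: none.
Via teal_phase — items with X meets teal_phase: none.
Union: none.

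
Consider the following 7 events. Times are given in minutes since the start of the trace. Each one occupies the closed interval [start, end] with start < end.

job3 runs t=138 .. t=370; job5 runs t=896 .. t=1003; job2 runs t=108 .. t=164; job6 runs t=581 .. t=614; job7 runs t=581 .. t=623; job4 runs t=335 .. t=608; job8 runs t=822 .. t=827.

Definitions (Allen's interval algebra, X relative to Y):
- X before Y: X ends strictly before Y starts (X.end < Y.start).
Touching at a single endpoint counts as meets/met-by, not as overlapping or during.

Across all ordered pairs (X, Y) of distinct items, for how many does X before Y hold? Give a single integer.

Checking all 42 ordered pairs for relation 'before'; matching pairs in alphabetical order:
(job2, job4): job2 before job4 ✓
(job2, job5): job2 before job5 ✓
(job2, job6): job2 before job6 ✓
(job2, job7): job2 before job7 ✓
(job2, job8): job2 before job8 ✓
(job3, job5): job3 before job5 ✓
(job3, job6): job3 before job6 ✓
(job3, job7): job3 before job7 ✓
(job3, job8): job3 before job8 ✓
(job4, job5): job4 before job5 ✓
(job4, job8): job4 before job8 ✓
(job6, job5): job6 before job5 ✓
(job6, job8): job6 before job8 ✓
(job7, job5): job7 before job5 ✓
(job7, job8): job7 before job8 ✓
(job8, job5): job8 before job5 ✓
Count: 16.

16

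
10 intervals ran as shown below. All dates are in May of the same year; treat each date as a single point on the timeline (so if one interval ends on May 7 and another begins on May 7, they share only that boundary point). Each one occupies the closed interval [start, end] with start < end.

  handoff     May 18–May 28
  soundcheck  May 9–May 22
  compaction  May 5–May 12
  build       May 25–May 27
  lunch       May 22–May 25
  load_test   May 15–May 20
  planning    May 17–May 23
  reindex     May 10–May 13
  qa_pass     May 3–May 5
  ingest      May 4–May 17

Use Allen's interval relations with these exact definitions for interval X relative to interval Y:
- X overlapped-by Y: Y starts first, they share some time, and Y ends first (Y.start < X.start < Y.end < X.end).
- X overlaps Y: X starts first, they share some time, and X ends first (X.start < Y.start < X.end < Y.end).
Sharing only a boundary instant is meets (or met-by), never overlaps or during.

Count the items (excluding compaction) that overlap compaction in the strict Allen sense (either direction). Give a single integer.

Target compaction = [May 5, May 12].
build [May 25, May 27] → after → no.
handoff [May 18, May 28] → after → no.
ingest [May 4, May 17] → contains → no.
load_test [May 15, May 20] → after → no.
lunch [May 22, May 25] → after → no.
planning [May 17, May 23] → after → no.
qa_pass [May 3, May 5] → meets → no.
reindex [May 10, May 13] → overlapped-by → counts.
soundcheck [May 9, May 22] → overlapped-by → counts.
Total: 2.

2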